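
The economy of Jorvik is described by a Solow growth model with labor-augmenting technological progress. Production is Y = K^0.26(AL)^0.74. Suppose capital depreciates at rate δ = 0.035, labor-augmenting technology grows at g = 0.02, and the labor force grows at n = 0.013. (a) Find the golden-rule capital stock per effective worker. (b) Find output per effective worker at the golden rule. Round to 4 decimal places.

(a) k_gold ≈ 6.1251; (b) y_gold ≈ 1.6020

The effective depreciation rate is n + g + δ = 0.013 + 0.02 + 0.035 = 0.068.
Maximizing c = f(k) − (n+g+δ)·k gives f'(k) = n+g+δ, i.e. 0.26·k^(0.26−1) = 0.068, so k_gold = (0.26/0.068)^(1/0.74) ≈ 6.1251.
y_gold = 6.1251^0.26 ≈ 1.6020.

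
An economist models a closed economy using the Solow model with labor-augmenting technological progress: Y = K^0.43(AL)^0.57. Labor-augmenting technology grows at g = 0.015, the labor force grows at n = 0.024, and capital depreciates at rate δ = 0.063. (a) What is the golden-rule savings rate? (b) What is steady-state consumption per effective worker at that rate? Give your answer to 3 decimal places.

(a) s_gold = 0.430; (b) c_gold ≈ 1.688

Capital per effective worker breaks even when investment replaces (n + g + δ)·k; here n + g + δ = 0.102.
For Cobb-Douglas, s_gold equals capital's share: s_gold = 0.43.
Golden rule sets MPK = n+g+δ: 0.43·k^(0.43−1) = 0.102, so k_gold = (0.43/0.102)^(1/0.57) ≈ 12.4813.
y_gold = 12.4813^0.43 ≈ 2.9607; c_gold = (1−0.43)·y_gold ≈ 1.6876.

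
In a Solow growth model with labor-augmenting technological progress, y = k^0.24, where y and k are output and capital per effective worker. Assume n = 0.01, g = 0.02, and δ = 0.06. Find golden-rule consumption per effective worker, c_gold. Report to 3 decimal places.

Break-even investment rate: n + g + δ = 0.01 + 0.02 + 0.06 = 0.09.
Maximizing c = f(k) − (n+g+δ)·k gives f'(k) = n+g+δ, i.e. 0.24·k^(0.24−1) = 0.09, so k_gold = (0.24/0.09)^(1/0.76) ≈ 3.6348.
y_gold = 3.6348^0.24 ≈ 1.3631.
c_gold = y_gold − (n+g+δ)·k_gold = 1.3631 − 0.09·3.6348 ≈ 1.0359.

c_gold ≈ 1.036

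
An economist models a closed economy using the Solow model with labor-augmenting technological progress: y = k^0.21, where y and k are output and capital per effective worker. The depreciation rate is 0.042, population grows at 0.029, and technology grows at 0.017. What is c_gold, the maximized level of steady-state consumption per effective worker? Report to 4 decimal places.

c_gold ≈ 0.9955

Break-even investment rate: n + g + δ = 0.029 + 0.017 + 0.042 = 0.088.
Maximizing c = f(k) − (n+g+δ)·k gives f'(k) = n+g+δ, i.e. 0.21·k^(0.21−1) = 0.088, so k_gold = (0.21/0.088)^(1/0.79) ≈ 3.0071.
y_gold = 3.0071^0.21 ≈ 1.2601.
c_gold = y_gold − (n+g+δ)·k_gold = 1.2601 − 0.088·3.0071 ≈ 0.9955.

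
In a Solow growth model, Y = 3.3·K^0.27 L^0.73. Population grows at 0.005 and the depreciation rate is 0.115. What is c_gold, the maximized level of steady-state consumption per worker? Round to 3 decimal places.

c_gold ≈ 5.057

n + δ = 0.005 + 0.115 = 0.12.
Golden rule sets MPK = n+δ: 0.27·3.3·k^(0.27−1) = 0.12, so k_gold = (0.27·3.3/0.12)^(1/0.73) ≈ 15.5860.
y_gold = 3.3·15.5860^0.27 ≈ 6.9271.
c_gold = y_gold − (n+δ)·k_gold = 6.9271 − 0.12·15.5860 ≈ 5.0568.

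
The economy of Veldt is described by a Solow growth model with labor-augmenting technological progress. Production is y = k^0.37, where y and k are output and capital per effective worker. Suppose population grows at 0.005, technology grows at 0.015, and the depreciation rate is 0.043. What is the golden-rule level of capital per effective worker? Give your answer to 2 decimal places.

The effective depreciation rate is n + g + δ = 0.005 + 0.015 + 0.043 = 0.063.
Maximizing c = f(k) − (n+g+δ)·k gives f'(k) = n+g+δ, i.e. 0.37·k^(0.37−1) = 0.063, so k_gold = (0.37/0.063)^(1/0.63) ≈ 16.6117.

k_gold ≈ 16.61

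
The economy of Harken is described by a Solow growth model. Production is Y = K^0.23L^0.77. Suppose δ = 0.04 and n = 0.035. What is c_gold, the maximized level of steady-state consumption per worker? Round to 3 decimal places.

c_gold ≈ 1.076

The effective depreciation rate is n + δ = 0.035 + 0.04 = 0.075.
Maximizing c = f(k) − (n+δ)·k gives f'(k) = n+δ, i.e. 0.23·k^(0.23−1) = 0.075, so k_gold = (0.23/0.075)^(1/0.77) ≈ 4.2858.
y_gold = 4.2858^0.23 ≈ 1.3976.
c_gold = y_gold − (n+δ)·k_gold = 1.3976 − 0.075·4.2858 ≈ 1.0761.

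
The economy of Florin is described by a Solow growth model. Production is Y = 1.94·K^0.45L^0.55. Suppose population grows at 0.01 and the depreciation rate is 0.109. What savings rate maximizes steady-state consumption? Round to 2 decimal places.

Capital per worker breaks even when investment replaces (n + δ)·k; here n + δ = 0.119.
At the golden rule MPK = n+δ, and in any Cobb-Douglas steady state s = (n+δ)·k/y = MPK·k/y = capital's share 0.45.

s_gold = 0.45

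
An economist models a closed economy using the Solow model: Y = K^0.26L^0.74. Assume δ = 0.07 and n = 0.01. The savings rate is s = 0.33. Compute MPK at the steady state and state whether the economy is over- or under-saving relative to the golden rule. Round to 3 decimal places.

over-saving; MPK ≈ 0.063

The effective depreciation rate is n + δ = 0.01 + 0.07 = 0.08.
Steady-state k*: s·k^0.26 = 0.08·k gives k* = (0.33/0.08)^(1/0.74) ≈ 6.7866.
MPK = 0.26·6.7866^(-0.74) ≈ 0.0630.
MPK < n+δ = 0.08, so the economy is dynamically inefficient (over-saving).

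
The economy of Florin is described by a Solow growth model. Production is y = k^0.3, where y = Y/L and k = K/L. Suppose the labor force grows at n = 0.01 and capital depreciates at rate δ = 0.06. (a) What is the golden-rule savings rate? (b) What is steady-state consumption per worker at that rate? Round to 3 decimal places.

The effective depreciation rate is n + δ = 0.01 + 0.06 = 0.07.
For Cobb-Douglas, s_gold equals capital's share: s_gold = 0.3.
Maximizing c = f(k) − (n+δ)·k gives f'(k) = n+δ, i.e. 0.3·k^(0.3−1) = 0.07, so k_gold = (0.3/0.07)^(1/0.7) ≈ 7.9963.
y_gold = 7.9963^0.3 ≈ 1.8658; c_gold = (1−0.3)·y_gold ≈ 1.3061.

(a) s_gold = 0.300; (b) c_gold ≈ 1.306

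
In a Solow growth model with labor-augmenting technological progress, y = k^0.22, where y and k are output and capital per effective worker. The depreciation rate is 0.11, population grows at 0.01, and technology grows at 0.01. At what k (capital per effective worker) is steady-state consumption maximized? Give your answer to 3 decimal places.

k_gold ≈ 1.963

Capital per effective worker breaks even when investment replaces (n + g + δ)·k; here n + g + δ = 0.13.
Golden rule sets MPK = n+g+δ: 0.22·k^(0.22−1) = 0.13, so k_gold = (0.22/0.13)^(1/0.78) ≈ 1.9630.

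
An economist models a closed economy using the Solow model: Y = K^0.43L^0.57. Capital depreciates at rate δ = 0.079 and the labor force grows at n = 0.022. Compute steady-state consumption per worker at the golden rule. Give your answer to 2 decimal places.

n + δ = 0.022 + 0.079 = 0.101.
Maximizing c = f(k) − (n+δ)·k gives f'(k) = n+δ, i.e. 0.43·k^(0.43−1) = 0.101, so k_gold = (0.43/0.101)^(1/0.57) ≈ 12.6989.
y_gold = 12.6989^0.43 ≈ 2.9828.
c_gold = y_gold − (n+δ)·k_gold = 2.9828 − 0.101·12.6989 ≈ 1.7002.

c_gold ≈ 1.70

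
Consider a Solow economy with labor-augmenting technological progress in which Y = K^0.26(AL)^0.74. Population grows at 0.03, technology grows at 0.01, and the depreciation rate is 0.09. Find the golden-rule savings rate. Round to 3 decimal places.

Capital per effective worker breaks even when investment replaces (n + g + δ)·k; here n + g + δ = 0.13.
At the golden rule MPK = n+g+δ, and in any Cobb-Douglas steady state s = (n+g+δ)·k/y = MPK·k/y = capital's share 0.26.

s_gold = 0.260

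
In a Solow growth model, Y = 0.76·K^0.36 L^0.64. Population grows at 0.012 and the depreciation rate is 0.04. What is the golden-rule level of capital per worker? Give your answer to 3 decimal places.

The effective depreciation rate is n + δ = 0.012 + 0.04 = 0.052.
Maximizing c = f(k) − (n+δ)·k gives f'(k) = n+δ, i.e. 0.36·0.76·k^(0.36−1) = 0.052, so k_gold = (0.36·0.76/0.052)^(1/0.64) ≈ 13.3887.

k_gold ≈ 13.389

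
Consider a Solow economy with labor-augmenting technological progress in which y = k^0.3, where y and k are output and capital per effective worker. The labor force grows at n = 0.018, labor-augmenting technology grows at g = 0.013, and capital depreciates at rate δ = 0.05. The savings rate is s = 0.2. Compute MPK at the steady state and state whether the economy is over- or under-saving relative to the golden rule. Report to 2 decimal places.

The effective depreciation rate is n + g + δ = 0.018 + 0.013 + 0.05 = 0.081.
Steady-state k*: s·k^0.3 = 0.081·k gives k* = (0.2/0.081)^(1/0.7) ≈ 3.6373.
MPK = 0.3·3.6373^(-0.7) ≈ 0.1215.
MPK > n+g+δ = 0.081, so the economy is dynamically efficient (under-saving).

under-saving; MPK ≈ 0.12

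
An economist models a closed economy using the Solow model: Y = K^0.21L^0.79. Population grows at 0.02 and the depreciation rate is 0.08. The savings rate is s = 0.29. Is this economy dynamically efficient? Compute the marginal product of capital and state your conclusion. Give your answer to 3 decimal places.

Capital per worker breaks even when investment replaces (n + δ)·k; here n + δ = 0.1.
Steady-state k*: s·k^0.21 = 0.1·k gives k* = (0.29/0.1)^(1/0.79) ≈ 3.8487.
MPK = 0.21·3.8487^(-0.79) ≈ 0.0724.
MPK < n+δ = 0.1, so the economy is dynamically inefficient (over-saving).

dynamically inefficient; MPK ≈ 0.072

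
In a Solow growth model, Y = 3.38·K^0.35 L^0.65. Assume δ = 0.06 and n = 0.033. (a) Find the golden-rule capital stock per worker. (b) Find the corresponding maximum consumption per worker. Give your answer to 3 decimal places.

(a) k_gold ≈ 50.030; (b) c_gold ≈ 8.641

The effective depreciation rate is n + δ = 0.033 + 0.06 = 0.093.
Maximizing c = f(k) − (n+δ)·k gives f'(k) = n+δ, i.e. 0.35·3.38·k^(0.35−1) = 0.093, so k_gold = (0.35·3.38/0.093)^(1/0.65) ≈ 50.0303.
y_gold = 3.38·50.0303^0.35 ≈ 13.2938; c_gold = y_gold − 0.093·k_gold ≈ 8.6410.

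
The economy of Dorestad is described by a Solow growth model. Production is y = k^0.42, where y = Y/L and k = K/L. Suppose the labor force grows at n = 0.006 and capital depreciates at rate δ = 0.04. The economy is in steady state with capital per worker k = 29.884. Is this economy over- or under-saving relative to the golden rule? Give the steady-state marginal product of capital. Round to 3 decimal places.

under-saving; MPK ≈ 0.059

The effective depreciation rate is n + δ = 0.006 + 0.04 = 0.046.
MPK = 0.42·k^(0.42−1) = 0.42·29.884^(-0.58) ≈ 0.0585.
MPK > 0.046, so the economy is dynamically efficient (under-saving).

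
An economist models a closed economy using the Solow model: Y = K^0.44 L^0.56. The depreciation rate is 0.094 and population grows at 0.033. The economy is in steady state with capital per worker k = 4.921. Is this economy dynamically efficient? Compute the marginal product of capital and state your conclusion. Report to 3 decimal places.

Break-even investment rate: n + δ = 0.033 + 0.094 = 0.127.
MPK = 0.44·k^(0.44−1) = 0.44·4.921^(-0.56) ≈ 0.1803.
MPK > 0.127, so the economy is dynamically efficient (under-saving).

dynamically efficient; MPK ≈ 0.180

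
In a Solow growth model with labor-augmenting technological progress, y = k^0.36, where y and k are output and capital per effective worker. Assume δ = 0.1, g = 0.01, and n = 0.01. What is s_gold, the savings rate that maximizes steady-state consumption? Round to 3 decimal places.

s_gold = 0.360

Break-even investment rate: n + g + δ = 0.01 + 0.01 + 0.1 = 0.12.
At the golden rule MPK = n+g+δ, and in any Cobb-Douglas steady state s = (n+g+δ)·k/y = MPK·k/y = capital's share 0.36.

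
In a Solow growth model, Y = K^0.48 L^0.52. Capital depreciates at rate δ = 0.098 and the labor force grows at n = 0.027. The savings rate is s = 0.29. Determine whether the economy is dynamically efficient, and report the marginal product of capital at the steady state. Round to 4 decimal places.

dynamically efficient; MPK ≈ 0.2069

n + δ = 0.027 + 0.098 = 0.125.
Steady-state k*: s·k^0.48 = 0.125·k gives k* = (0.29/0.125)^(1/0.52) ≈ 5.0450.
MPK = 0.48·5.0450^(-0.52) ≈ 0.2069.
MPK > n+δ = 0.125, so the economy is dynamically efficient (under-saving).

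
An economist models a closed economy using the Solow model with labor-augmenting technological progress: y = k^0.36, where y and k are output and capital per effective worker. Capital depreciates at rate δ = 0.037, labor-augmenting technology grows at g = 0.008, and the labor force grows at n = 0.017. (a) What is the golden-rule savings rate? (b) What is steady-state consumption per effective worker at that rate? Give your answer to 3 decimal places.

(a) s_gold = 0.360; (b) c_gold ≈ 1.721

n + g + δ = 0.017 + 0.008 + 0.037 = 0.062.
For Cobb-Douglas, s_gold equals capital's share: s_gold = 0.36.
Setting f'(k) = n+g+δ gives 0.36·k^(0.36−1) = 0.062, hence k_gold = (0.36/0.062)^(1/0.64) ≈ 15.6175.
y_gold = 15.6175^0.36 ≈ 2.6897; c_gold = (1−0.36)·y_gold ≈ 1.7214.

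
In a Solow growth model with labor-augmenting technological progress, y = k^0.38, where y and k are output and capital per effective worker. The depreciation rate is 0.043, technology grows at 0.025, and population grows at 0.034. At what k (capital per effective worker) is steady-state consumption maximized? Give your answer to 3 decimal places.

k_gold ≈ 8.342

n + g + δ = 0.034 + 0.025 + 0.043 = 0.102.
Maximizing c = f(k) − (n+g+δ)·k gives f'(k) = n+g+δ, i.e. 0.38·k^(0.38−1) = 0.102, so k_gold = (0.38/0.102)^(1/0.62) ≈ 8.3419.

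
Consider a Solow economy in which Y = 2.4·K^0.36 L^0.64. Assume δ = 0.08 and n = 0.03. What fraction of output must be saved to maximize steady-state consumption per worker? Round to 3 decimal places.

The effective depreciation rate is n + δ = 0.03 + 0.08 = 0.11.
At the golden rule MPK = n+δ, and in any Cobb-Douglas steady state s = (n+δ)·k/y = MPK·k/y = capital's share 0.36.

s_gold = 0.360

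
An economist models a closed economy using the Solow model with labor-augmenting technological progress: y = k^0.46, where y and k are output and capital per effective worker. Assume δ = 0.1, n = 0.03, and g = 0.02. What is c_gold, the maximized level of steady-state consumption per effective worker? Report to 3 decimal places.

Break-even investment rate: n + g + δ = 0.03 + 0.02 + 0.1 = 0.15.
Setting f'(k) = n+g+δ gives 0.46·k^(0.46−1) = 0.15, hence k_gold = (0.46/0.15)^(1/0.54) ≈ 7.9659.
y_gold = 7.9659^0.46 ≈ 2.5976.
c_gold = y_gold − (n+g+δ)·k_gold = 2.5976 − 0.15·7.9659 ≈ 1.4027.

c_gold ≈ 1.403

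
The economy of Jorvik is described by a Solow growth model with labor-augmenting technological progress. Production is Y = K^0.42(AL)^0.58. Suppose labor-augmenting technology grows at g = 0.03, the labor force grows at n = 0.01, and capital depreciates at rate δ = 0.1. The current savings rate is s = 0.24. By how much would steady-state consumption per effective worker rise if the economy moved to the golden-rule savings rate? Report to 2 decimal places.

Δc ≈ 0.16

Break-even investment rate: n + g + δ = 0.01 + 0.03 + 0.1 = 0.14.
Current steady state (s = 0.24): k* = (0.24/0.14)^(1/0.58) ≈ 2.5327, y* = 2.5327^0.42 ≈ 1.4774, c* = (1−0.24)·1.4774 ≈ 1.1229.
At the golden rule the marginal product of capital equals n+g+δ: 0.42·k^(0.42−1) = 0.14. Solving, k_gold = (0.42/0.14)^(1/0.58) ≈ 6.6470.
y_gold = 6.6470^0.42 ≈ 2.2157, c_gold = y_gold − 0.14·k_gold ≈ 1.2851.
Gain: Δc = 1.2851 − 1.1229 ≈ 0.1622.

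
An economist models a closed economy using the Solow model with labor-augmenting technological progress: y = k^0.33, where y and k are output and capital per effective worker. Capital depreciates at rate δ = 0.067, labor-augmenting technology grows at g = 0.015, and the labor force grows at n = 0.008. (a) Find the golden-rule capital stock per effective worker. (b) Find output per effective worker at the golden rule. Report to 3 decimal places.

(a) k_gold ≈ 6.953; (b) y_gold ≈ 1.896

The effective depreciation rate is n + g + δ = 0.008 + 0.015 + 0.067 = 0.09.
Golden rule sets MPK = n+g+δ: 0.33·k^(0.33−1) = 0.09, so k_gold = (0.33/0.09)^(1/0.67) ≈ 6.9534.
y_gold = 6.9534^0.33 ≈ 1.8964.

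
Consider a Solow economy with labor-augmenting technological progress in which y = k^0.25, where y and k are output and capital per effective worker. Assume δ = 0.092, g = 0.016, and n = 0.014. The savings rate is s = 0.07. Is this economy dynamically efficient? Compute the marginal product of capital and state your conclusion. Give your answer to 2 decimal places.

dynamically efficient; MPK ≈ 0.44

n + g + δ = 0.014 + 0.016 + 0.092 = 0.122.
Steady-state k*: s·k^0.25 = 0.122·k gives k* = (0.07/0.122)^(1/0.75) ≈ 0.4768.
MPK = 0.25·0.4768^(-0.75) ≈ 0.4357.
MPK > n+g+δ = 0.122, so the economy is dynamically efficient (under-saving).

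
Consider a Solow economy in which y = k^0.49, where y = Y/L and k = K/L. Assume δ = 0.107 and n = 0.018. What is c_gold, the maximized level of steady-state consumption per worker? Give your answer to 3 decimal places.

c_gold ≈ 1.895

Capital per worker breaks even when investment replaces (n + δ)·k; here n + δ = 0.125.
Maximizing c = f(k) − (n+δ)·k gives f'(k) = n+δ, i.e. 0.49·k^(0.49−1) = 0.125, so k_gold = (0.49/0.125)^(1/0.51) ≈ 14.5648.
y_gold = 14.5648^0.49 ≈ 3.7155.
c_gold = y_gold − (n+δ)·k_gold = 3.7155 − 0.125·14.5648 ≈ 1.8949.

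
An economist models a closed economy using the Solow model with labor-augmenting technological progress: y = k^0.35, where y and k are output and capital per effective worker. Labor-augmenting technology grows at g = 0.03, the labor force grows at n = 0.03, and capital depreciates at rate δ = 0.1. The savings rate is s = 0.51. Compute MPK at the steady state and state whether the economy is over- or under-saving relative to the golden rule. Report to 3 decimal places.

The effective depreciation rate is n + g + δ = 0.03 + 0.03 + 0.1 = 0.16.
Steady-state k*: s·k^0.35 = 0.16·k gives k* = (0.51/0.16)^(1/0.65) ≈ 5.9503.
MPK = 0.35·5.9503^(-0.65) ≈ 0.1098.
MPK < n+g+δ = 0.16, so the economy is dynamically inefficient (over-saving).

over-saving; MPK ≈ 0.110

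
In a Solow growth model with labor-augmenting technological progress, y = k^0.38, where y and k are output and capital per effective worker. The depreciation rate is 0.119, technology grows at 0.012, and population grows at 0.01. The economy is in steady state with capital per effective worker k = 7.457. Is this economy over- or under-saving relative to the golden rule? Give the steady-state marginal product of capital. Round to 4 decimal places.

over-saving; MPK ≈ 0.1093

The effective depreciation rate is n + g + δ = 0.01 + 0.012 + 0.119 = 0.141.
MPK = 0.38·k^(0.38−1) = 0.38·7.457^(-0.62) ≈ 0.1093.
MPK < 0.141, so the economy is dynamically inefficient (over-saving).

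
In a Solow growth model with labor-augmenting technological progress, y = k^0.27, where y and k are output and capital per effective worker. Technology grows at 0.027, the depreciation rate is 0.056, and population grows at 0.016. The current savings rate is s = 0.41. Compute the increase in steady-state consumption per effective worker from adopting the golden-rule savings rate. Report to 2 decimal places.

Δc ≈ 0.06

The effective depreciation rate is n + g + δ = 0.016 + 0.027 + 0.056 = 0.099.
Current steady state (s = 0.41): k* = (0.41/0.099)^(1/0.73) ≈ 7.0050, y* = 7.0050^0.27 ≈ 1.6915, c* = (1−0.41)·1.6915 ≈ 0.9980.
Golden rule sets MPK = n+g+δ: 0.27·k^(0.27−1) = 0.099, so k_gold = (0.27/0.099)^(1/0.73) ≈ 3.9527.
y_gold = 3.9527^0.27 ≈ 1.4493, c_gold = y_gold − 0.099·k_gold ≈ 1.0580.
Gain: Δc = 1.0580 − 0.9980 ≈ 0.0600.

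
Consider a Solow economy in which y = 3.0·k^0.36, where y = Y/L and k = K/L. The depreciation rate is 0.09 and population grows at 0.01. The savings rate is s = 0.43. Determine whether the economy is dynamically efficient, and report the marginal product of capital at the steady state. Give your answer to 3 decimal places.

dynamically inefficient; MPK ≈ 0.084

Break-even investment rate: n + δ = 0.01 + 0.09 = 0.1.
Steady-state k*: s·A·k^0.36 = 0.1·k gives k* = (0.43·3.0/0.1)^(1/0.64) ≈ 54.3621.
MPK = 0.36·3.0·54.3621^(-0.64) ≈ 0.0837.
MPK < n+δ = 0.1, so the economy is dynamically inefficient (over-saving).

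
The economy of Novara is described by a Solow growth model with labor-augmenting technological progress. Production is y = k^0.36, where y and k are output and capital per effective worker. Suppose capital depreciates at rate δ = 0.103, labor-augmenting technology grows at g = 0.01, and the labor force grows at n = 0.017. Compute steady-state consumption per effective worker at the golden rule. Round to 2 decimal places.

n + g + δ = 0.017 + 0.01 + 0.103 = 0.13.
At the golden rule the marginal product of capital equals n+g+δ: 0.36·k^(0.36−1) = 0.13. Solving, k_gold = (0.36/0.13)^(1/0.64) ≈ 4.9112.
y_gold = 4.9112^0.36 ≈ 1.7735.
c_gold = y_gold − (n+g+δ)·k_gold = 1.7735 − 0.13·4.9112 ≈ 1.1350.

c_gold ≈ 1.14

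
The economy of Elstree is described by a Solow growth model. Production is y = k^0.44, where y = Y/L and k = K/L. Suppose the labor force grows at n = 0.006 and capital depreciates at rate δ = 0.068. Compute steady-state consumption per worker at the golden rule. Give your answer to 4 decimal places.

c_gold ≈ 2.2725

The effective depreciation rate is n + δ = 0.006 + 0.068 = 0.074.
Golden rule sets MPK = n+δ: 0.44·k^(0.44−1) = 0.074, so k_gold = (0.44/0.074)^(1/0.56) ≈ 24.1289.
y_gold = 24.1289^0.44 ≈ 4.0580.
c_gold = y_gold − (n+δ)·k_gold = 4.0580 − 0.074·24.1289 ≈ 2.2725.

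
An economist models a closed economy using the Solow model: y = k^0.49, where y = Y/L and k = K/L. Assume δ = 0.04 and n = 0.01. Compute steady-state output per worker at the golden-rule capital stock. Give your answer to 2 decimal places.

The effective depreciation rate is n + δ = 0.01 + 0.04 = 0.05.
Golden rule sets MPK = n+δ: 0.49·k^(0.49−1) = 0.05, so k_gold = (0.49/0.05)^(1/0.51) ≈ 87.8174.
Output: y_gold = k_gold^0.49 = 87.8174^0.49 ≈ 8.9610.

y_gold ≈ 8.96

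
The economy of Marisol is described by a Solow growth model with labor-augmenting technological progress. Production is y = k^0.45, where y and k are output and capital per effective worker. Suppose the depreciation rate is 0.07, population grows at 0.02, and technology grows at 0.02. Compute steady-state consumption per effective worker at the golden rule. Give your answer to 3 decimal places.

Capital per effective worker breaks even when investment replaces (n + g + δ)·k; here n + g + δ = 0.11.
Setting f'(k) = n+g+δ gives 0.45·k^(0.45−1) = 0.11, hence k_gold = (0.45/0.11)^(1/0.55) ≈ 12.9539.
y_gold = 12.9539^0.45 ≈ 3.1665.
c_gold = y_gold − (n+g+δ)·k_gold = 3.1665 − 0.11·12.9539 ≈ 1.7416.

c_gold ≈ 1.742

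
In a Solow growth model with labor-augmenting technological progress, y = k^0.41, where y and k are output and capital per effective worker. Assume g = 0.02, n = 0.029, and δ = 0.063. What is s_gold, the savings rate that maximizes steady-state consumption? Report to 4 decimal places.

s_gold = 0.4100

n + g + δ = 0.029 + 0.02 + 0.063 = 0.112.
At the golden rule MPK = n+g+δ, and in any Cobb-Douglas steady state s = (n+g+δ)·k/y = MPK·k/y = capital's share 0.41.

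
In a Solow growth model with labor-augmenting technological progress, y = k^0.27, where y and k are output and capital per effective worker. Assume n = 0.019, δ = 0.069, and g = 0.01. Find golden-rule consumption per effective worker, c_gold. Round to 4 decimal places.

c_gold ≈ 1.0620

The effective depreciation rate is n + g + δ = 0.019 + 0.01 + 0.069 = 0.098.
At the golden rule the marginal product of capital equals n+g+δ: 0.27·k^(0.27−1) = 0.098. Solving, k_gold = (0.27/0.098)^(1/0.73) ≈ 4.0080.
y_gold = 4.0080^0.27 ≈ 1.4548.
c_gold = y_gold − (n+g+δ)·k_gold = 1.4548 − 0.098·4.0080 ≈ 1.0620.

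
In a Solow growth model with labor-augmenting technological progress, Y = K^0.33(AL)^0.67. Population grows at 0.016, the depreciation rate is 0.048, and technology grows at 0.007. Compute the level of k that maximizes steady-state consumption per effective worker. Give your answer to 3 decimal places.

k_gold ≈ 9.906

The effective depreciation rate is n + g + δ = 0.016 + 0.007 + 0.048 = 0.071.
Golden rule sets MPK = n+g+δ: 0.33·k^(0.33−1) = 0.071, so k_gold = (0.33/0.071)^(1/0.67) ≈ 9.9061.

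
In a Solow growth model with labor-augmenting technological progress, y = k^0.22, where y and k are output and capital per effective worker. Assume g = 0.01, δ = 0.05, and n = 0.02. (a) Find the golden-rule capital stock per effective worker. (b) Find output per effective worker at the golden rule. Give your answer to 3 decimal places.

n + g + δ = 0.02 + 0.01 + 0.05 = 0.08.
Maximizing c = f(k) − (n+g+δ)·k gives f'(k) = n+g+δ, i.e. 0.22·k^(0.22−1) = 0.08, so k_gold = (0.22/0.08)^(1/0.78) ≈ 3.6580.
y_gold = 3.6580^0.22 ≈ 1.3302.

(a) k_gold ≈ 3.658; (b) y_gold ≈ 1.330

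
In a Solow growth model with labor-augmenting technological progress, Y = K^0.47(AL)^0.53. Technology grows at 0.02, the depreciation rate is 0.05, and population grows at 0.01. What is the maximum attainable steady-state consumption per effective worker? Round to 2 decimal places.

Capital per effective worker breaks even when investment replaces (n + g + δ)·k; here n + g + δ = 0.08.
At the golden rule the marginal product of capital equals n+g+δ: 0.47·k^(0.47−1) = 0.08. Solving, k_gold = (0.47/0.08)^(1/0.53) ≈ 28.2461.
y_gold = 28.2461^0.47 ≈ 4.8078.
c_gold = y_gold − (n+g+δ)·k_gold = 4.8078 − 0.08·28.2461 ≈ 2.5482.

c_gold ≈ 2.55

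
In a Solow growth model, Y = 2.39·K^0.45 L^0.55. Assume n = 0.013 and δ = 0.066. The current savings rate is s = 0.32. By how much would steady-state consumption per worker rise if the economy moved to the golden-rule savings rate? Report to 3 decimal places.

n + δ = 0.013 + 0.066 = 0.079.
Current steady state (s = 0.32): k* = (0.32·2.39/0.079)^(1/0.55) ≈ 62.0274, y* = 2.39·62.0274^0.45 ≈ 15.3130, c* = (1−0.32)·15.3130 ≈ 10.4128.
Maximizing c = f(k) − (n+δ)·k gives f'(k) = n+δ, i.e. 0.45·2.39·k^(0.45−1) = 0.079, so k_gold = (0.45·2.39/0.079)^(1/0.55) ≈ 115.2890.
y_gold = 2.39·115.2890^0.45 ≈ 20.2396, c_gold = y_gold − 0.079·k_gold ≈ 11.1318.
Gain: Δc = 11.1318 − 10.4128 ≈ 0.7190.

Δc ≈ 0.719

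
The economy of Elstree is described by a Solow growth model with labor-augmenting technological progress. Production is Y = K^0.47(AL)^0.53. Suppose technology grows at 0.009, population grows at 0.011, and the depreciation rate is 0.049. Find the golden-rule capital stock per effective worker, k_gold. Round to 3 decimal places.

k_gold ≈ 37.339

The effective depreciation rate is n + g + δ = 0.011 + 0.009 + 0.049 = 0.069.
Golden rule sets MPK = n+g+δ: 0.47·k^(0.47−1) = 0.069, so k_gold = (0.47/0.069)^(1/0.53) ≈ 37.3394.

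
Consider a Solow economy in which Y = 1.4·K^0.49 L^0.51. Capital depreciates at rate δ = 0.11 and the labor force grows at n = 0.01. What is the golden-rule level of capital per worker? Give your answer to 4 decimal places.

k_gold ≈ 30.5207

Break-even investment rate: n + δ = 0.01 + 0.11 = 0.12.
Golden rule sets MPK = n+δ: 0.49·1.4·k^(0.49−1) = 0.12, so k_gold = (0.49·1.4/0.12)^(1/0.51) ≈ 30.5207.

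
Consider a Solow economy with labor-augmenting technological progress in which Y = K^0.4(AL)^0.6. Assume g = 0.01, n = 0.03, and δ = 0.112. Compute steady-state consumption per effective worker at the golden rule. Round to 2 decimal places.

Capital per effective worker breaks even when investment replaces (n + g + δ)·k; here n + g + δ = 0.152.
At the golden rule the marginal product of capital equals n+g+δ: 0.4·k^(0.4−1) = 0.152. Solving, k_gold = (0.4/0.152)^(1/0.6) ≈ 5.0160.
y_gold = 5.0160^0.4 ≈ 1.9061.
c_gold = y_gold − (n+g+δ)·k_gold = 1.9061 − 0.152·5.0160 ≈ 1.1437.

c_gold ≈ 1.14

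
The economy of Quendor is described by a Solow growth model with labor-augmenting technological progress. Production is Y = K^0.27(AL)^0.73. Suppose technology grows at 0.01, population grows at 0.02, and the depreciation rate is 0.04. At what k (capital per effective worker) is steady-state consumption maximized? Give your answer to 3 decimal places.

k_gold ≈ 6.355

Capital per effective worker breaks even when investment replaces (n + g + δ)·k; here n + g + δ = 0.07.
Setting f'(k) = n+g+δ gives 0.27·k^(0.27−1) = 0.07, hence k_gold = (0.27/0.07)^(1/0.73) ≈ 6.3548.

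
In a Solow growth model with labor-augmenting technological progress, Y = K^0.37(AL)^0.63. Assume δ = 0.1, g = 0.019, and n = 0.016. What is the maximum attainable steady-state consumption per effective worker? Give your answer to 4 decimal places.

c_gold ≈ 1.1389

The effective depreciation rate is n + g + δ = 0.016 + 0.019 + 0.1 = 0.135.
At the golden rule the marginal product of capital equals n+g+δ: 0.37·k^(0.37−1) = 0.135. Solving, k_gold = (0.37/0.135)^(1/0.63) ≈ 4.9548.
y_gold = 4.9548^0.37 ≈ 1.8078.
c_gold = y_gold − (n+g+δ)·k_gold = 1.8078 − 0.135·4.9548 ≈ 1.1389.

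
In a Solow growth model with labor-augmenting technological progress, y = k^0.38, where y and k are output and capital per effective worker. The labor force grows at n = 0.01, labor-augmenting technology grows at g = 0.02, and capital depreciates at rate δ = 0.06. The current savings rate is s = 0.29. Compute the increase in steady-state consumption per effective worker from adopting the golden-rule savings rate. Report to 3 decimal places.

Break-even investment rate: n + g + δ = 0.01 + 0.02 + 0.06 = 0.09.
Current steady state (s = 0.29): k* = (0.29/0.09)^(1/0.62) ≈ 6.6009, y* = 6.6009^0.38 ≈ 2.0486, c* = (1−0.29)·2.0486 ≈ 1.4545.
Golden rule sets MPK = n+g+δ: 0.38·k^(0.38−1) = 0.09, so k_gold = (0.38/0.09)^(1/0.62) ≈ 10.2079.
y_gold = 10.2079^0.38 ≈ 2.4177, c_gold = y_gold − 0.09·k_gold ≈ 1.4990.
Gain: Δc = 1.4990 − 1.4545 ≈ 0.0445.

Δc ≈ 0.044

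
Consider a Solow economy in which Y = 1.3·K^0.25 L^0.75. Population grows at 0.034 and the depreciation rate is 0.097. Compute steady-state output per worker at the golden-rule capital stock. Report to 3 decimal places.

y_gold ≈ 1.760

The effective depreciation rate is n + δ = 0.034 + 0.097 = 0.131.
At the golden rule the marginal product of capital equals n+δ: 0.25·1.3·k^(0.25−1) = 0.131. Solving, k_gold = (0.25·1.3/0.131)^(1/0.75) ≈ 3.3585.
Output: y_gold = 1.3·k_gold^0.25 = 1.3·3.3585^0.25 ≈ 1.7599.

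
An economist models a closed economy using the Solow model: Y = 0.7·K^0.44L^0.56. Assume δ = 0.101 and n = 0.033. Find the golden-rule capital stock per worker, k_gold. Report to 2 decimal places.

k_gold ≈ 4.42

Capital per worker breaks even when investment replaces (n + δ)·k; here n + δ = 0.134.
Golden rule sets MPK = n+δ: 0.44·0.7·k^(0.44−1) = 0.134, so k_gold = (0.44·0.7/0.134)^(1/0.56) ≈ 4.4202.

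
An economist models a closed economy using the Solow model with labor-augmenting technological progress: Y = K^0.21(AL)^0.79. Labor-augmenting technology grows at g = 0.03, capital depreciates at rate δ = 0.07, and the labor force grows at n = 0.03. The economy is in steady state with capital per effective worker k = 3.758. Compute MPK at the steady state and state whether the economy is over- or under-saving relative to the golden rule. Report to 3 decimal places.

over-saving; MPK ≈ 0.074

Break-even investment rate: n + g + δ = 0.03 + 0.03 + 0.07 = 0.13.
MPK = 0.21·k^(0.21−1) = 0.21·3.758^(-0.79) ≈ 0.0738.
MPK < 0.13, so the economy is dynamically inefficient (over-saving).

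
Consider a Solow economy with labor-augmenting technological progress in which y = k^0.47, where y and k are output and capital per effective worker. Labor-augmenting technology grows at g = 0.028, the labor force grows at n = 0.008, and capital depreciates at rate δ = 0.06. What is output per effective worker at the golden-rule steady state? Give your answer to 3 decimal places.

y_gold ≈ 4.090

Capital per effective worker breaks even when investment replaces (n + g + δ)·k; here n + g + δ = 0.096.
Setting f'(k) = n+g+δ gives 0.47·k^(0.47−1) = 0.096, hence k_gold = (0.47/0.096)^(1/0.53) ≈ 20.0244.
Output: y_gold = k_gold^0.47 = 20.0244^0.47 ≈ 4.0901.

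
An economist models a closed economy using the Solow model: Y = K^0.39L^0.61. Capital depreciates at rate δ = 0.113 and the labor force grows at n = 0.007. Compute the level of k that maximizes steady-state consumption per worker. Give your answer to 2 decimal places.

Capital per worker breaks even when investment replaces (n + δ)·k; here n + δ = 0.12.
Golden rule sets MPK = n+δ: 0.39·k^(0.39−1) = 0.12, so k_gold = (0.39/0.12)^(1/0.61) ≈ 6.9048.

k_gold ≈ 6.90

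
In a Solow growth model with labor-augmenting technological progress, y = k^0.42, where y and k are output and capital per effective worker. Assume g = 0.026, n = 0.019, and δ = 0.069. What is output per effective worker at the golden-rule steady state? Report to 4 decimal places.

Break-even investment rate: n + g + δ = 0.019 + 0.026 + 0.069 = 0.114.
Maximizing c = f(k) − (n+g+δ)·k gives f'(k) = n+g+δ, i.e. 0.42·k^(0.42−1) = 0.114, so k_gold = (0.42/0.114)^(1/0.58) ≈ 9.4723.
Output: y_gold = k_gold^0.42 = 9.4723^0.42 ≈ 2.5711.

y_gold ≈ 2.5711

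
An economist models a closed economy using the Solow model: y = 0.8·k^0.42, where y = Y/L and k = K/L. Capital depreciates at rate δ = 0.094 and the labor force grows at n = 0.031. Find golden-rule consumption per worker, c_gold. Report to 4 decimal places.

Break-even investment rate: n + δ = 0.031 + 0.094 = 0.125.
At the golden rule the marginal product of capital equals n+δ: 0.42·0.8·k^(0.42−1) = 0.125. Solving, k_gold = (0.42·0.8/0.125)^(1/0.58) ≈ 5.5004.
y_gold = 0.8·5.5004^0.42 ≈ 1.6370.
c_gold = y_gold − (n+δ)·k_gold = 1.6370 − 0.125·5.5004 ≈ 0.9495.

c_gold ≈ 0.9495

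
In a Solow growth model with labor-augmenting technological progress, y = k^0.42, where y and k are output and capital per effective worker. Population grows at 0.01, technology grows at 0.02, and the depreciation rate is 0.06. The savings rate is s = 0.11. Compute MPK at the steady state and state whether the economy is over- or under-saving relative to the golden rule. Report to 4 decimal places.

under-saving; MPK ≈ 0.3436

n + g + δ = 0.01 + 0.02 + 0.06 = 0.09.
Steady-state k*: s·k^0.42 = 0.09·k gives k* = (0.11/0.09)^(1/0.58) ≈ 1.4134.
MPK = 0.42·1.4134^(-0.58) ≈ 0.3436.
MPK > n+g+δ = 0.09, so the economy is dynamically efficient (under-saving).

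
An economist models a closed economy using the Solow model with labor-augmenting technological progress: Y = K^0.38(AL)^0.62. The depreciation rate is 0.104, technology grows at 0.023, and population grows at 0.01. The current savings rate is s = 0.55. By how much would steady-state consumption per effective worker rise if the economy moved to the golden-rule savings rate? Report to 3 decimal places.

Δc ≈ 0.104

n + g + δ = 0.01 + 0.023 + 0.104 = 0.137.
Current steady state (s = 0.55): k* = (0.55/0.137)^(1/0.62) ≈ 9.4106, y* = 9.4106^0.38 ≈ 2.3441, c* = (1−0.55)·2.3441 ≈ 1.0548.
Golden rule sets MPK = n+g+δ: 0.38·k^(0.38−1) = 0.137, so k_gold = (0.38/0.137)^(1/0.62) ≈ 5.1834.
y_gold = 5.1834^0.38 ≈ 1.8688, c_gold = y_gold − 0.137·k_gold ≈ 1.1586.
Gain: Δc = 1.1586 − 1.0548 ≈ 0.1038.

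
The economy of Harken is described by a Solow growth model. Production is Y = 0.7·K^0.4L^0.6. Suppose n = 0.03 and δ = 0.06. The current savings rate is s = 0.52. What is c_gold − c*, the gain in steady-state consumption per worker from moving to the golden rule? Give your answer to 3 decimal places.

Capital per worker breaks even when investment replaces (n + δ)·k; here n + δ = 0.09.
Current steady state (s = 0.52): k* = (0.52·0.7/0.09)^(1/0.6) ≈ 10.2667, y* = 0.7·10.2667^0.4 ≈ 1.7769, c* = (1−0.52)·1.7769 ≈ 0.8529.
Setting f'(k) = n+δ gives 0.4·0.7·k^(0.4−1) = 0.09, hence k_gold = (0.4·0.7/0.09)^(1/0.6) ≈ 6.6302.
y_gold = 0.7·6.6302^0.4 ≈ 1.4918, c_gold = y_gold − 0.09·k_gold ≈ 0.8951.
Gain: Δc = 0.8951 − 0.8529 ≈ 0.0421.

Δc ≈ 0.042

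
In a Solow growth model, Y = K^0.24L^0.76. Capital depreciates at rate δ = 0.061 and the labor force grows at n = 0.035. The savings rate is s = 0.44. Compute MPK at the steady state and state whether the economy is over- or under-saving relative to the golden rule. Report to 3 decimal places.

over-saving; MPK ≈ 0.052

Break-even investment rate: n + δ = 0.035 + 0.061 = 0.096.
Steady-state k*: s·k^0.24 = 0.096·k gives k* = (0.44/0.096)^(1/0.76) ≈ 7.4127.
MPK = 0.24·7.4127^(-0.76) ≈ 0.0524.
MPK < n+δ = 0.096, so the economy is dynamically inefficient (over-saving).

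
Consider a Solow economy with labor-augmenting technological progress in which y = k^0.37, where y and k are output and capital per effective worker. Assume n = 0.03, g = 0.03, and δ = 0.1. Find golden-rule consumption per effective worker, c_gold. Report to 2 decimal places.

c_gold ≈ 1.03

n + g + δ = 0.03 + 0.03 + 0.1 = 0.16.
Setting f'(k) = n+g+δ gives 0.37·k^(0.37−1) = 0.16, hence k_gold = (0.37/0.16)^(1/0.63) ≈ 3.7836.
y_gold = 3.7836^0.37 ≈ 1.6362.
c_gold = y_gold − (n+g+δ)·k_gold = 1.6362 − 0.16·3.7836 ≈ 1.0308.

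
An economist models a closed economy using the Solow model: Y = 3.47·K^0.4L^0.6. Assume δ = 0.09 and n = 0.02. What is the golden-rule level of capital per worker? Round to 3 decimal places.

The effective depreciation rate is n + δ = 0.02 + 0.09 = 0.11.
Maximizing c = f(k) − (n+δ)·k gives f'(k) = n+δ, i.e. 0.4·3.47·k^(0.4−1) = 0.11, so k_gold = (0.4·3.47/0.11)^(1/0.6) ≈ 68.3903.

k_gold ≈ 68.390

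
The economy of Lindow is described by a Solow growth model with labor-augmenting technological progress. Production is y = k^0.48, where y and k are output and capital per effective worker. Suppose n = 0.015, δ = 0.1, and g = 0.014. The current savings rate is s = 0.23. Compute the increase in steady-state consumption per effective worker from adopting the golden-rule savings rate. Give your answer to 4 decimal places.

Δc ≈ 0.4357

The effective depreciation rate is n + g + δ = 0.015 + 0.014 + 0.1 = 0.129.
Current steady state (s = 0.23): k* = (0.23/0.129)^(1/0.52) ≈ 3.0406, y* = 3.0406^0.48 ≈ 1.7054, c* = (1−0.23)·1.7054 ≈ 1.3131.
At the golden rule the marginal product of capital equals n+g+δ: 0.48·k^(0.48−1) = 0.129. Solving, k_gold = (0.48/0.129)^(1/0.52) ≈ 12.5143.
y_gold = 12.5143^0.48 ≈ 3.3632, c_gold = y_gold − 0.129·k_gold ≈ 1.7489.
Gain: Δc = 1.7489 − 1.3131 ≈ 0.4357.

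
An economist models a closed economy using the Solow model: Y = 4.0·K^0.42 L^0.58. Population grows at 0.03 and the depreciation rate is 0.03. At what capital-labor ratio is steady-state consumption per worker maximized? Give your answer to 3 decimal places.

Break-even investment rate: n + δ = 0.03 + 0.03 = 0.06.
Setting f'(k) = n+δ gives 0.42·4.0·k^(0.42−1) = 0.06, hence k_gold = (0.42·4.0/0.06)^(1/0.58) ≈ 312.6800.

k_gold ≈ 312.680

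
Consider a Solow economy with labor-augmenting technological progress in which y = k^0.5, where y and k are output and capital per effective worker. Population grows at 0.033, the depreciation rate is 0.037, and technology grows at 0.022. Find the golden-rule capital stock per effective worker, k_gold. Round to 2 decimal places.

n + g + δ = 0.033 + 0.022 + 0.037 = 0.092.
At the golden rule the marginal product of capital equals n+g+δ: 0.5·k^(0.5−1) = 0.092. Solving, k_gold = (0.5/0.092)^(1/0.5) ≈ 29.5369.

k_gold ≈ 29.54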